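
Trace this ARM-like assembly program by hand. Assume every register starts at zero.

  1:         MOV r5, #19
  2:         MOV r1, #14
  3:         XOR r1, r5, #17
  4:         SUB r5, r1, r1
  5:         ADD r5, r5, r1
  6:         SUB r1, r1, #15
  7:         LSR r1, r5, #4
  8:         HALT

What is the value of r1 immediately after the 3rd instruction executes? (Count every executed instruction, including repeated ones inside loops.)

after MOV r5, #19: r5=19
after MOV r1, #14: r1=14
after XOR r1, r5, #17: r1=19^17=2
After step 3: r1 = 2.

2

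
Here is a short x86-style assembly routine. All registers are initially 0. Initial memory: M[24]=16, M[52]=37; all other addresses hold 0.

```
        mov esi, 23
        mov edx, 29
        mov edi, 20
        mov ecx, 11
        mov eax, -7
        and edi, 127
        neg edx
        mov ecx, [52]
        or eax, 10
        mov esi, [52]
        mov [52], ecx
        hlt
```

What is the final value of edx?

-29

mov esi, 23 → esi=23
mov edx, 29 → edx=29
mov edi, 20 → edi=20
mov ecx, 11 → ecx=11
mov eax, -7 → eax=-7
and edi, 127 → edi=20&127=20
neg edx → edx=-(29)=-29
mov ecx, [52] → ecx=M[52]=37
or eax, 10 → eax=(-7)|10=-5
mov esi, [52] → esi=M[52]=37
mov [52], ecx → M[52]=37
halt.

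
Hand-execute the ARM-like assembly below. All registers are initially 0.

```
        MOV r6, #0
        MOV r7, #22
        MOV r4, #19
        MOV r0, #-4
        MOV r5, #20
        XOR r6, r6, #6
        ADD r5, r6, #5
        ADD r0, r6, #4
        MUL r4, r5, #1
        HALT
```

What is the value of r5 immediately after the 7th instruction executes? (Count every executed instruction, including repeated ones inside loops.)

11

after MOV r6, #0: r6=0
after MOV r7, #22: r7=22
after MOV r4, #19: r4=19
after MOV r0, #-4: r0=-4
after MOV r5, #20: r5=20
after XOR r6, r6, #6: r6=0^6=6
after ADD r5, r6, #5: r5=6+5=11
After step 7: r5 = 11.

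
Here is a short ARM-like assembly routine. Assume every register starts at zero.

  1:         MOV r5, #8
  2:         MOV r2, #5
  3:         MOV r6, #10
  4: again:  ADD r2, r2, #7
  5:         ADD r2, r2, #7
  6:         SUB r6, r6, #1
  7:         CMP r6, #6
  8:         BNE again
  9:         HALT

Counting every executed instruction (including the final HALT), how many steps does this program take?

after MOV r5, #8: r5=8
after MOV r2, #5: r2=5
after MOV r6, #10: r6=10
after ADD r2, r2, #7: r2=5+7=12
after ADD r2, r2, #7: r2=12+7=19
after SUB r6, r6, #1: r6=10-1=9
CMP r6, #6  (cmp 9,6)
BNE again: taken
after ADD r2, r2, #7: r2=19+7=26
after ADD r2, r2, #7: r2=26+7=33
after SUB r6, r6, #1: r6=9-1=8
CMP r6, #6  (cmp 8,6)
BNE again: taken
after ADD r2, r2, #7: r2=33+7=40
after ADD r2, r2, #7: r2=40+7=47
after SUB r6, r6, #1: r6=8-1=7
CMP r6, #6  (cmp 7,6)
BNE again: taken
after ADD r2, r2, #7: r2=47+7=54
after ADD r2, r2, #7: r2=54+7=61
after SUB r6, r6, #1: r6=7-1=6
CMP r6, #6  (cmp 6,6)
BNE again: not taken
halt.
Total executed instructions: 24.

24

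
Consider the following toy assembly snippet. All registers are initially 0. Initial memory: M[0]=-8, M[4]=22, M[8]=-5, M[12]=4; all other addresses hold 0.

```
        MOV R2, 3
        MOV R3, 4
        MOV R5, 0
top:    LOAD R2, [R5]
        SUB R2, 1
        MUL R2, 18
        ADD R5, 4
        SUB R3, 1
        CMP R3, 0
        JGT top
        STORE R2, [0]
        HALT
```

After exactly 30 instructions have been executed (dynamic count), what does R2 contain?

54

MOV R2, 3 → R2=3
MOV R3, 4 → R3=4
MOV R5, 0 → R5=0
LOAD R2, [R5] → R2=M[0]=-8
SUB R2, 1 → R2=(-8)-1=-9
MUL R2, 18 → R2=(-9)*18=-162
ADD R5, 4 → R5=0+4=4
SUB R3, 1 → R3=4-1=3
CMP R3, 0  (cmp 3,0)
JGT top: taken
LOAD R2, [R5] → R2=M[4]=22
SUB R2, 1 → R2=22-1=21
MUL R2, 18 → R2=21*18=378
ADD R5, 4 → R5=4+4=8
SUB R3, 1 → R3=3-1=2
CMP R3, 0  (cmp 2,0)
JGT top: taken
LOAD R2, [R5] → R2=M[8]=-5
SUB R2, 1 → R2=(-5)-1=-6
MUL R2, 18 → R2=(-6)*18=-108
ADD R5, 4 → R5=8+4=12
SUB R3, 1 → R3=2-1=1
CMP R3, 0  (cmp 1,0)
JGT top: taken
LOAD R2, [R5] → R2=M[12]=4
SUB R2, 1 → R2=4-1=3
MUL R2, 18 → R2=3*18=54
ADD R5, 4 → R5=12+4=16
SUB R3, 1 → R3=1-1=0
CMP R3, 0  (cmp 0,0)
After step 30: R2 = 54.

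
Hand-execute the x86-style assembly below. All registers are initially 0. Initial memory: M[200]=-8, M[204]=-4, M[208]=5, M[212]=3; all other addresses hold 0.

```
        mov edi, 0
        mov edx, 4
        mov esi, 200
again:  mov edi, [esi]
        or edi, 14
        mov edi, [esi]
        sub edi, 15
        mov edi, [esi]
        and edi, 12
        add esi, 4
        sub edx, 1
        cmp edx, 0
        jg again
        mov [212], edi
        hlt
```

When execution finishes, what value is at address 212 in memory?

mov edi, 0 → edi=0
mov edx, 4 → edx=4
mov esi, 200 → esi=200
mov edi, [esi] → edi=M[200]=-8
or edi, 14 → edi=(-8)|14=-2
mov edi, [esi] → edi=M[200]=-8
sub edi, 15 → edi=(-8)-15=-23
mov edi, [esi] → edi=M[200]=-8
and edi, 12 → edi=(-8)&12=8
add esi, 4 → esi=200+4=204
sub edx, 1 → edx=4-1=3
cmp edx, 0  (cmp 3,0)
jg again: taken
mov edi, [esi] → edi=M[204]=-4
or edi, 14 → edi=(-4)|14=-2
mov edi, [esi] → edi=M[204]=-4
sub edi, 15 → edi=(-4)-15=-19
mov edi, [esi] → edi=M[204]=-4
and edi, 12 → edi=(-4)&12=12
add esi, 4 → esi=204+4=208
sub edx, 1 → edx=3-1=2
cmp edx, 0  (cmp 2,0)
jg again: taken
mov edi, [esi] → edi=M[208]=5
or edi, 14 → edi=5|14=15
mov edi, [esi] → edi=M[208]=5
sub edi, 15 → edi=5-15=-10
mov edi, [esi] → edi=M[208]=5
and edi, 12 → edi=5&12=4
add esi, 4 → esi=208+4=212
sub edx, 1 → edx=2-1=1
cmp edx, 0  (cmp 1,0)
jg again: taken
mov edi, [esi] → edi=M[212]=3
or edi, 14 → edi=3|14=15
mov edi, [esi] → edi=M[212]=3
sub edi, 15 → edi=3-15=-12
mov edi, [esi] → edi=M[212]=3
and edi, 12 → edi=3&12=0
add esi, 4 → esi=212+4=216
sub edx, 1 → edx=1-1=0
cmp edx, 0  (cmp 0,0)
jg again: not taken
mov [212], edi → M[212]=0
halt.

0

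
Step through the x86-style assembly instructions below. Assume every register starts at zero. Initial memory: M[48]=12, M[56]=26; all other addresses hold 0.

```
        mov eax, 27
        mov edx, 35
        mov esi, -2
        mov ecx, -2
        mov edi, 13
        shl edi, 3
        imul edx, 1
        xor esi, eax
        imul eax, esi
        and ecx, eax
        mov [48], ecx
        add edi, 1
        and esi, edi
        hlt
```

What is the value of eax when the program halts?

-729

eax=27
edx=35
esi=-2
ecx=-2
edi=13
edi=13<<3=104
edx=35*1=35
esi=(-2)^27=-27
eax=27*(-27)=-729
ecx=(-2)&(-729)=-730
mov [48], ecx → M[48]=-730
edi=104+1=105
esi=(-27)&105=97
halt.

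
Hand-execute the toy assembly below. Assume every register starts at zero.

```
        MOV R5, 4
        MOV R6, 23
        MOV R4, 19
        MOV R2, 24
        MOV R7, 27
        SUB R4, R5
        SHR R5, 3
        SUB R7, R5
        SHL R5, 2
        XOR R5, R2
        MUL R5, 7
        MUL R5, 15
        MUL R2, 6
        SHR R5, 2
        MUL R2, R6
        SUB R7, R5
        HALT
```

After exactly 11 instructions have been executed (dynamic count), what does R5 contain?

MOV R5, 4 → R5=4
MOV R6, 23 → R6=23
MOV R4, 19 → R4=19
MOV R2, 24 → R2=24
MOV R7, 27 → R7=27
SUB R4, R5 → R4=19-4=15
SHR R5, 3 → R5=4>>3=0
SUB R7, R5 → R7=27-0=27
SHL R5, 2 → R5=0<<2=0
XOR R5, R2 → R5=0^24=24
MUL R5, 7 → R5=24*7=168
After step 11: R5 = 168.

168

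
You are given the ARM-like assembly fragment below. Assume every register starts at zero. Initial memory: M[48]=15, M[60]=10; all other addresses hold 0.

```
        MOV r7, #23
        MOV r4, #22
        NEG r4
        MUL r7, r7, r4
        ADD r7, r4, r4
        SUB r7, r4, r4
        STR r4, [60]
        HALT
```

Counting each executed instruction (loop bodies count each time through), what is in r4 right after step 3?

MOV r7, #23 → r7=23
MOV r4, #22 → r4=22
NEG r4 → r4=-(22)=-22
After step 3: r4 = -22.

-22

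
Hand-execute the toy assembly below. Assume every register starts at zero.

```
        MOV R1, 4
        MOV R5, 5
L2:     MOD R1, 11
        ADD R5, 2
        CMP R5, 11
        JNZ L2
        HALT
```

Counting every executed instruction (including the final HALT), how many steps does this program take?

15

after MOV R1, 4: R1=4
after MOV R5, 5: R5=5
after MOD R1, 11: R1=4%11=4
after ADD R5, 2: R5=5+2=7
CMP R5, 11  (cmp 7,11)
JNZ L2: taken
after MOD R1, 11: R1=4%11=4
after ADD R5, 2: R5=7+2=9
CMP R5, 11  (cmp 9,11)
JNZ L2: taken
after MOD R1, 11: R1=4%11=4
after ADD R5, 2: R5=9+2=11
CMP R5, 11  (cmp 11,11)
JNZ L2: not taken
halt.
Total executed instructions: 15.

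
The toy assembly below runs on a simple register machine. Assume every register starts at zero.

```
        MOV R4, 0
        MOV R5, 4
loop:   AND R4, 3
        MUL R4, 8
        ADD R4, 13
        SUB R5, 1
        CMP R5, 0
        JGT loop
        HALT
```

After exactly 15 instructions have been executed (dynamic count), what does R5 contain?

after MOV R4, 0: R4=0
after MOV R5, 4: R5=4
after AND R4, 3: R4=0&3=0
after MUL R4, 8: R4=0*8=0
after ADD R4, 13: R4=0+13=13
after SUB R5, 1: R5=4-1=3
CMP R5, 0  (cmp 3,0)
JGT loop: taken
after AND R4, 3: R4=13&3=1
after MUL R4, 8: R4=1*8=8
after ADD R4, 13: R4=8+13=21
after SUB R5, 1: R5=3-1=2
CMP R5, 0  (cmp 2,0)
JGT loop: taken
after AND R4, 3: R4=21&3=1
After step 15: R5 = 2.

2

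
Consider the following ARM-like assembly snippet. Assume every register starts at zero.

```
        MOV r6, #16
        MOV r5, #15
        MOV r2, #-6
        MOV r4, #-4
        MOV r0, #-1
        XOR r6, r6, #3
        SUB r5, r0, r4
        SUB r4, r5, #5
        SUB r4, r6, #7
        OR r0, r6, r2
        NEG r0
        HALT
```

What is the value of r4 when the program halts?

r6=16
r5=15
r2=-6
r4=-4
r0=-1
r6=16^3=19
r5=(-1)-(-4)=3
r4=3-5=-2
r4=19-7=12
r0=19|(-6)=-5
r0=-(-5)=5
halt.

12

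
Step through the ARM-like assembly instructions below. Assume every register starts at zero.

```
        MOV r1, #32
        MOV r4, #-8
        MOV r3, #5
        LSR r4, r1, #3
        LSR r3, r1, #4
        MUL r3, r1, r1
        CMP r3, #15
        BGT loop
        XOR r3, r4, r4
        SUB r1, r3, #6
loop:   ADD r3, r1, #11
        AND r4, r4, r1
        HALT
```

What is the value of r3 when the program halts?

r1=32
r4=-8
r3=5
r4=32>>3=4
r3=32>>4=2
r3=32*32=1024
CMP r3, #15  (cmp 1024,15)
BGT loop: taken
r3=32+11=43
r4=4&32=0
halt.

43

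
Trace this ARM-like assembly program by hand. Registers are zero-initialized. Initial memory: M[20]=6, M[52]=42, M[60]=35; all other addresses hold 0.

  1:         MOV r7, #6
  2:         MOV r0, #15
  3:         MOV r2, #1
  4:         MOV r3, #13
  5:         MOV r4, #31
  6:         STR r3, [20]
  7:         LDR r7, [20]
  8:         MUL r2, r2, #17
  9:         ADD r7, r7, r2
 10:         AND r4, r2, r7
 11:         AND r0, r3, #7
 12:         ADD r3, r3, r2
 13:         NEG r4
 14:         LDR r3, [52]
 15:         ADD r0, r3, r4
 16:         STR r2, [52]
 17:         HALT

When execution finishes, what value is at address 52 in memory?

17

after MOV r7, #6: r7=6
after MOV r0, #15: r0=15
after MOV r2, #1: r2=1
after MOV r3, #13: r3=13
after MOV r4, #31: r4=31
STR r3, [20] → M[20]=13
after LDR r7, [20]: r7=M[20]=13
after MUL r2, r2, #17: r2=1*17=17
after ADD r7, r7, r2: r7=13+17=30
after AND r4, r2, r7: r4=17&30=16
after AND r0, r3, #7: r0=13&7=5
after ADD r3, r3, r2: r3=13+17=30
after NEG r4: r4=-(16)=-16
after LDR r3, [52]: r3=M[52]=42
after ADD r0, r3, r4: r0=42+(-16)=26
STR r2, [52] → M[52]=17
halt.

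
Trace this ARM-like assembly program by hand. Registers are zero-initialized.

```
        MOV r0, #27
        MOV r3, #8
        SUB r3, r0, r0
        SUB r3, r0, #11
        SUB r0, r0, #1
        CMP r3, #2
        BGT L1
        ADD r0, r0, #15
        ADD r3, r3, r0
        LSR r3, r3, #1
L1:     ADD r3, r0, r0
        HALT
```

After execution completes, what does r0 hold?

MOV r0, #27 → r0=27
MOV r3, #8 → r3=8
SUB r3, r0, r0 → r3=27-27=0
SUB r3, r0, #11 → r3=27-11=16
SUB r0, r0, #1 → r0=27-1=26
CMP r3, #2  (cmp 16,2)
BGT L1: taken
ADD r3, r0, r0 → r3=26+26=52
halt.

26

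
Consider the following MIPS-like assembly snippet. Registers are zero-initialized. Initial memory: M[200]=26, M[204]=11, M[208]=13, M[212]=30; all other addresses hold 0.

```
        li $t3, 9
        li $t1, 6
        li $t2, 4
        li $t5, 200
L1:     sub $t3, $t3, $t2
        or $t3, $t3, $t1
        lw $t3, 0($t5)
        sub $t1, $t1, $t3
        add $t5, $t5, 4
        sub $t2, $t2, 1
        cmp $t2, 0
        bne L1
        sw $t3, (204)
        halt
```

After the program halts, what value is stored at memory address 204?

li $t3, 9 → $t3=9
li $t1, 6 → $t1=6
li $t2, 4 → $t2=4
li $t5, 200 → $t5=200
sub $t3, $t3, $t2 → $t3=9-4=5
or $t3, $t3, $t1 → $t3=5|6=7
lw $t3, 0($t5) → $t3=M[200]=26
sub $t1, $t1, $t3 → $t1=6-26=-20
add $t5, $t5, 4 → $t5=200+4=204
sub $t2, $t2, 1 → $t2=4-1=3
cmp $t2, 0  (cmp 3,0)
bne L1: taken
sub $t3, $t3, $t2 → $t3=26-3=23
or $t3, $t3, $t1 → $t3=23|(-20)=-1
lw $t3, 0($t5) → $t3=M[204]=11
sub $t1, $t1, $t3 → $t1=(-20)-11=-31
add $t5, $t5, 4 → $t5=204+4=208
sub $t2, $t2, 1 → $t2=3-1=2
cmp $t2, 0  (cmp 2,0)
bne L1: taken
sub $t3, $t3, $t2 → $t3=11-2=9
or $t3, $t3, $t1 → $t3=9|(-31)=-23
lw $t3, 0($t5) → $t3=M[208]=13
sub $t1, $t1, $t3 → $t1=(-31)-13=-44
add $t5, $t5, 4 → $t5=208+4=212
sub $t2, $t2, 1 → $t2=2-1=1
cmp $t2, 0  (cmp 1,0)
bne L1: taken
sub $t3, $t3, $t2 → $t3=13-1=12
or $t3, $t3, $t1 → $t3=12|(-44)=-36
lw $t3, 0($t5) → $t3=M[212]=30
sub $t1, $t1, $t3 → $t1=(-44)-30=-74
add $t5, $t5, 4 → $t5=212+4=216
sub $t2, $t2, 1 → $t2=1-1=0
cmp $t2, 0  (cmp 0,0)
bne L1: not taken
sw $t3, (204) → M[204]=30
halt.

30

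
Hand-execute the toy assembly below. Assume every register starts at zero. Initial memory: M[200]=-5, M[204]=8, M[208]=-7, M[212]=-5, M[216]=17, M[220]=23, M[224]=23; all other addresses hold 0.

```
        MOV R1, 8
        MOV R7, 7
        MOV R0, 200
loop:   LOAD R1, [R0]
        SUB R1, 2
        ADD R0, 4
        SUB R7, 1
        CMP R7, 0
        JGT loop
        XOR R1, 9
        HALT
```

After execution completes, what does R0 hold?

228

R1=8
R7=7
R0=200
R1=M[200]=-5
R1=(-5)-2=-7
R0=200+4=204
R7=7-1=6
CMP R7, 0  (cmp 6,0)
JGT loop: taken
R1=M[204]=8
R1=8-2=6
R0=204+4=208
R7=6-1=5
CMP R7, 0  (cmp 5,0)
JGT loop: taken
R1=M[208]=-7
R1=(-7)-2=-9
R0=208+4=212
R7=5-1=4
CMP R7, 0  (cmp 4,0)
JGT loop: taken
R1=M[212]=-5
R1=(-5)-2=-7
R0=212+4=216
R7=4-1=3
CMP R7, 0  (cmp 3,0)
JGT loop: taken
R1=M[216]=17
R1=17-2=15
R0=216+4=220
R7=3-1=2
CMP R7, 0  (cmp 2,0)
JGT loop: taken
R1=M[220]=23
R1=23-2=21
R0=220+4=224
R7=2-1=1
CMP R7, 0  (cmp 1,0)
JGT loop: taken
R1=M[224]=23
R1=23-2=21
R0=224+4=228
R7=1-1=0
CMP R7, 0  (cmp 0,0)
JGT loop: not taken
R1=21^9=28
halt.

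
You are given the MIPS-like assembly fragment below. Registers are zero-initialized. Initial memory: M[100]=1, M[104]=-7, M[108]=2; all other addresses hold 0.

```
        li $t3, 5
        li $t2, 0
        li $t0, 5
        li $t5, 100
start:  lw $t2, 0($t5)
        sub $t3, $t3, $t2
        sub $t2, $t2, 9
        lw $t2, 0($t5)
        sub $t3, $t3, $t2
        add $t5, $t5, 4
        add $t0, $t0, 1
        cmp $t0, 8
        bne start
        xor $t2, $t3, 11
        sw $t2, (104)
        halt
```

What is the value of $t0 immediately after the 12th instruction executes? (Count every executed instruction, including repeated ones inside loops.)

after li $t3, 5: $t3=5
after li $t2, 0: $t2=0
after li $t0, 5: $t0=5
after li $t5, 100: $t5=100
after lw $t2, 0($t5): $t2=M[100]=1
after sub $t3, $t3, $t2: $t3=5-1=4
after sub $t2, $t2, 9: $t2=1-9=-8
after lw $t2, 0($t5): $t2=M[100]=1
after sub $t3, $t3, $t2: $t3=4-1=3
after add $t5, $t5, 4: $t5=100+4=104
after add $t0, $t0, 1: $t0=5+1=6
cmp $t0, 8  (cmp 6,8)
After step 12: $t0 = 6.

6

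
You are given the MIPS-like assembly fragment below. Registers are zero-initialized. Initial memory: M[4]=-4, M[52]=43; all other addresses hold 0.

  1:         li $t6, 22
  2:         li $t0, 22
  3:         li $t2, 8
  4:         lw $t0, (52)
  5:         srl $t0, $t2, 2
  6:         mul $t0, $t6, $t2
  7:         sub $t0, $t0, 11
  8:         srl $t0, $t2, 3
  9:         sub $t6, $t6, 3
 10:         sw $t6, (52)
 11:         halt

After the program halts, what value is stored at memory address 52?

19

$t6=22
$t0=22
$t2=8
$t0=M[52]=43
$t0=8>>2=2
$t0=22*8=176
$t0=176-11=165
$t0=8>>3=1
$t6=22-3=19
sw $t6, (52) → M[52]=19
halt.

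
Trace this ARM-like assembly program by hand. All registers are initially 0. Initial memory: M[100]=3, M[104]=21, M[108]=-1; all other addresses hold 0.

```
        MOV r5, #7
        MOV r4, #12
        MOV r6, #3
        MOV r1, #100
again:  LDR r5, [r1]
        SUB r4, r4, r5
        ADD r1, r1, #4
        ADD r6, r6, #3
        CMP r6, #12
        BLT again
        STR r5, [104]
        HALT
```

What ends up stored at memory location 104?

-1

MOV r5, #7 → r5=7
MOV r4, #12 → r4=12
MOV r6, #3 → r6=3
MOV r1, #100 → r1=100
LDR r5, [r1] → r5=M[100]=3
SUB r4, r4, r5 → r4=12-3=9
ADD r1, r1, #4 → r1=100+4=104
ADD r6, r6, #3 → r6=3+3=6
CMP r6, #12  (cmp 6,12)
BLT again: taken
LDR r5, [r1] → r5=M[104]=21
SUB r4, r4, r5 → r4=9-21=-12
ADD r1, r1, #4 → r1=104+4=108
ADD r6, r6, #3 → r6=6+3=9
CMP r6, #12  (cmp 9,12)
BLT again: taken
LDR r5, [r1] → r5=M[108]=-1
SUB r4, r4, r5 → r4=(-12)-(-1)=-11
ADD r1, r1, #4 → r1=108+4=112
ADD r6, r6, #3 → r6=9+3=12
CMP r6, #12  (cmp 12,12)
BLT again: not taken
STR r5, [104] → M[104]=-1
halt.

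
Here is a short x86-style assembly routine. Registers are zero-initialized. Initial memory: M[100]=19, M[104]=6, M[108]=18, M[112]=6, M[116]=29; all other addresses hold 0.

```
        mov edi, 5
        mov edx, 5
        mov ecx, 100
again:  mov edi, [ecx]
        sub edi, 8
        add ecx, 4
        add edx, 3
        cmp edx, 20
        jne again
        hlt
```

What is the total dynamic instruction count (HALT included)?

34

mov edi, 5 → edi=5
mov edx, 5 → edx=5
mov ecx, 100 → ecx=100
mov edi, [ecx] → edi=M[100]=19
sub edi, 8 → edi=19-8=11
add ecx, 4 → ecx=100+4=104
add edx, 3 → edx=5+3=8
cmp edx, 20  (cmp 8,20)
jne again: taken
mov edi, [ecx] → edi=M[104]=6
sub edi, 8 → edi=6-8=-2
add ecx, 4 → ecx=104+4=108
add edx, 3 → edx=8+3=11
cmp edx, 20  (cmp 11,20)
jne again: taken
mov edi, [ecx] → edi=M[108]=18
sub edi, 8 → edi=18-8=10
add ecx, 4 → ecx=108+4=112
add edx, 3 → edx=11+3=14
cmp edx, 20  (cmp 14,20)
jne again: taken
mov edi, [ecx] → edi=M[112]=6
sub edi, 8 → edi=6-8=-2
add ecx, 4 → ecx=112+4=116
add edx, 3 → edx=14+3=17
cmp edx, 20  (cmp 17,20)
jne again: taken
mov edi, [ecx] → edi=M[116]=29
sub edi, 8 → edi=29-8=21
add ecx, 4 → ecx=116+4=120
add edx, 3 → edx=17+3=20
cmp edx, 20  (cmp 20,20)
jne again: not taken
halt.
Total executed instructions: 34.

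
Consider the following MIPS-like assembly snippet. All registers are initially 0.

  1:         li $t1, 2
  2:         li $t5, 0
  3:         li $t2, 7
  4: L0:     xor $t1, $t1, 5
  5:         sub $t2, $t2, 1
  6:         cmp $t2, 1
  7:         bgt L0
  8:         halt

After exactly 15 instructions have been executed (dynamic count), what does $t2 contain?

li $t1, 2 → $t1=2
li $t5, 0 → $t5=0
li $t2, 7 → $t2=7
xor $t1, $t1, 5 → $t1=2^5=7
sub $t2, $t2, 1 → $t2=7-1=6
cmp $t2, 1  (cmp 6,1)
bgt L0: taken
xor $t1, $t1, 5 → $t1=7^5=2
sub $t2, $t2, 1 → $t2=6-1=5
cmp $t2, 1  (cmp 5,1)
bgt L0: taken
xor $t1, $t1, 5 → $t1=2^5=7
sub $t2, $t2, 1 → $t2=5-1=4
cmp $t2, 1  (cmp 4,1)
bgt L0: taken
After step 15: $t2 = 4.

4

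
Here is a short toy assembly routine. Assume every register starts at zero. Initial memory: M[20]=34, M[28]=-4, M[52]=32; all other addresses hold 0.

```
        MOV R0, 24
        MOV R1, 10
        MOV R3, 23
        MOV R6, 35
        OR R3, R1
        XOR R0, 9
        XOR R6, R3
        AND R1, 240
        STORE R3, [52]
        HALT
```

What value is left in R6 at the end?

60

R0=24
R1=10
R3=23
R6=35
R3=23|10=31
R0=24^9=17
R6=35^31=60
R1=10&240=0
STORE R3, [52] → M[52]=31
halt.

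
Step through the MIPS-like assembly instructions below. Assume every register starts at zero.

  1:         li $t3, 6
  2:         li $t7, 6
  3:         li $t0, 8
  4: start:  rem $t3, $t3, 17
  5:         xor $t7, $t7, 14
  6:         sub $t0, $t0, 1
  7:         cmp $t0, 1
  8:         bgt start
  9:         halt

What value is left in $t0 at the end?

1

after li $t3, 6: $t3=6
after li $t7, 6: $t7=6
after li $t0, 8: $t0=8
after rem $t3, $t3, 17: $t3=6%17=6
after xor $t7, $t7, 14: $t7=6^14=8
after sub $t0, $t0, 1: $t0=8-1=7
cmp $t0, 1  (cmp 7,1)
bgt start: taken
after rem $t3, $t3, 17: $t3=6%17=6
after xor $t7, $t7, 14: $t7=8^14=6
after sub $t0, $t0, 1: $t0=7-1=6
cmp $t0, 1  (cmp 6,1)
bgt start: taken
after rem $t3, $t3, 17: $t3=6%17=6
after xor $t7, $t7, 14: $t7=6^14=8
after sub $t0, $t0, 1: $t0=6-1=5
cmp $t0, 1  (cmp 5,1)
bgt start: taken
after rem $t3, $t3, 17: $t3=6%17=6
after xor $t7, $t7, 14: $t7=8^14=6
after sub $t0, $t0, 1: $t0=5-1=4
cmp $t0, 1  (cmp 4,1)
bgt start: taken
after rem $t3, $t3, 17: $t3=6%17=6
after xor $t7, $t7, 14: $t7=6^14=8
after sub $t0, $t0, 1: $t0=4-1=3
cmp $t0, 1  (cmp 3,1)
bgt start: taken
after rem $t3, $t3, 17: $t3=6%17=6
after xor $t7, $t7, 14: $t7=8^14=6
after sub $t0, $t0, 1: $t0=3-1=2
cmp $t0, 1  (cmp 2,1)
bgt start: taken
after rem $t3, $t3, 17: $t3=6%17=6
after xor $t7, $t7, 14: $t7=6^14=8
after sub $t0, $t0, 1: $t0=2-1=1
cmp $t0, 1  (cmp 1,1)
bgt start: not taken
halt.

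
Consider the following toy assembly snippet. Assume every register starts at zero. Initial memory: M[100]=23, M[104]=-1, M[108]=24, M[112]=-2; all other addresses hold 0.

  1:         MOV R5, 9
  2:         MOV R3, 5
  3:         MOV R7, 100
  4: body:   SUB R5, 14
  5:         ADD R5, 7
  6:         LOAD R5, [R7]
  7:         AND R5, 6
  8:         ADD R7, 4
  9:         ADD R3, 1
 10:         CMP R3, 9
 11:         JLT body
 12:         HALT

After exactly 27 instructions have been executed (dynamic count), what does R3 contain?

MOV R5, 9 → R5=9
MOV R3, 5 → R3=5
MOV R7, 100 → R7=100
SUB R5, 14 → R5=9-14=-5
ADD R5, 7 → R5=(-5)+7=2
LOAD R5, [R7] → R5=M[100]=23
AND R5, 6 → R5=23&6=6
ADD R7, 4 → R7=100+4=104
ADD R3, 1 → R3=5+1=6
CMP R3, 9  (cmp 6,9)
JLT body: taken
SUB R5, 14 → R5=6-14=-8
ADD R5, 7 → R5=(-8)+7=-1
LOAD R5, [R7] → R5=M[104]=-1
AND R5, 6 → R5=(-1)&6=6
ADD R7, 4 → R7=104+4=108
ADD R3, 1 → R3=6+1=7
CMP R3, 9  (cmp 7,9)
JLT body: taken
SUB R5, 14 → R5=6-14=-8
ADD R5, 7 → R5=(-8)+7=-1
LOAD R5, [R7] → R5=M[108]=24
AND R5, 6 → R5=24&6=0
ADD R7, 4 → R7=108+4=112
ADD R3, 1 → R3=7+1=8
CMP R3, 9  (cmp 8,9)
JLT body: taken
After step 27: R3 = 8.

8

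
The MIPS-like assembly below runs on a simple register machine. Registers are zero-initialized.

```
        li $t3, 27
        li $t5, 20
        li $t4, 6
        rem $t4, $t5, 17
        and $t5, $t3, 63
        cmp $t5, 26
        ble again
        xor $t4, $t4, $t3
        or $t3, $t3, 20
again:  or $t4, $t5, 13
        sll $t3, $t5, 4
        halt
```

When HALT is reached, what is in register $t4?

$t3=27
$t5=20
$t4=6
$t4=20%17=3
$t5=27&63=27
cmp $t5, 26  (cmp 27,26)
ble again: not taken
$t4=3^27=24
$t3=27|20=31
$t4=27|13=31
$t3=27<<4=432
halt.

31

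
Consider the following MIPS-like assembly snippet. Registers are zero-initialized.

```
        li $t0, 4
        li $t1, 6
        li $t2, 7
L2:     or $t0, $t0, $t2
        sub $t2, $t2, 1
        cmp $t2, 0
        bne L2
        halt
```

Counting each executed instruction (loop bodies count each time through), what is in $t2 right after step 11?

after li $t0, 4: $t0=4
after li $t1, 6: $t1=6
after li $t2, 7: $t2=7
after or $t0, $t0, $t2: $t0=4|7=7
after sub $t2, $t2, 1: $t2=7-1=6
cmp $t2, 0  (cmp 6,0)
bne L2: taken
after or $t0, $t0, $t2: $t0=7|6=7
after sub $t2, $t2, 1: $t2=6-1=5
cmp $t2, 0  (cmp 5,0)
bne L2: taken
After step 11: $t2 = 5.

5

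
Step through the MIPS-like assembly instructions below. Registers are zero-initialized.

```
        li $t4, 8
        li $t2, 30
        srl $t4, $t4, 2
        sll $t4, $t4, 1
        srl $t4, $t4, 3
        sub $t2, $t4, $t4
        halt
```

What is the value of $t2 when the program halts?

0

li $t4, 8 → $t4=8
li $t2, 30 → $t2=30
srl $t4, $t4, 2 → $t4=8>>2=2
sll $t4, $t4, 1 → $t4=2<<1=4
srl $t4, $t4, 3 → $t4=4>>3=0
sub $t2, $t4, $t4 → $t2=0-0=0
halt.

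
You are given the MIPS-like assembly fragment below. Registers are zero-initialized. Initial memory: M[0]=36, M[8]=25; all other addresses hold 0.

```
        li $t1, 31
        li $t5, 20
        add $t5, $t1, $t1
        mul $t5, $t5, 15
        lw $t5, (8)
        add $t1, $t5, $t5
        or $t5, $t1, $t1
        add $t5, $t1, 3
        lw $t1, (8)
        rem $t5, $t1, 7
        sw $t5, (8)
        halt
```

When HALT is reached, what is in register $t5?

li $t1, 31 → $t1=31
li $t5, 20 → $t5=20
add $t5, $t1, $t1 → $t5=31+31=62
mul $t5, $t5, 15 → $t5=62*15=930
lw $t5, (8) → $t5=M[8]=25
add $t1, $t5, $t5 → $t1=25+25=50
or $t5, $t1, $t1 → $t5=50|50=50
add $t5, $t1, 3 → $t5=50+3=53
lw $t1, (8) → $t1=M[8]=25
rem $t5, $t1, 7 → $t5=25%7=4
sw $t5, (8) → M[8]=4
halt.

4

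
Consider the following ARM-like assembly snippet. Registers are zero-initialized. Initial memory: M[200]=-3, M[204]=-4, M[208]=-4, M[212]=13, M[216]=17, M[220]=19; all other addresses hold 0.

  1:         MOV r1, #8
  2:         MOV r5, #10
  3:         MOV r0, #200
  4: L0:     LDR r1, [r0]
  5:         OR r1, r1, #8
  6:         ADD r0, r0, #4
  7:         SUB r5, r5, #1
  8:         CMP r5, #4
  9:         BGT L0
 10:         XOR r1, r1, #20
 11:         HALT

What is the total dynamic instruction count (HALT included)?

41

after MOV r1, #8: r1=8
after MOV r5, #10: r5=10
after MOV r0, #200: r0=200
after LDR r1, [r0]: r1=M[200]=-3
after OR r1, r1, #8: r1=(-3)|8=-3
after ADD r0, r0, #4: r0=200+4=204
after SUB r5, r5, #1: r5=10-1=9
CMP r5, #4  (cmp 9,4)
BGT L0: taken
after LDR r1, [r0]: r1=M[204]=-4
after OR r1, r1, #8: r1=(-4)|8=-4
after ADD r0, r0, #4: r0=204+4=208
after SUB r5, r5, #1: r5=9-1=8
CMP r5, #4  (cmp 8,4)
BGT L0: taken
after LDR r1, [r0]: r1=M[208]=-4
after OR r1, r1, #8: r1=(-4)|8=-4
after ADD r0, r0, #4: r0=208+4=212
after SUB r5, r5, #1: r5=8-1=7
CMP r5, #4  (cmp 7,4)
BGT L0: taken
after LDR r1, [r0]: r1=M[212]=13
after OR r1, r1, #8: r1=13|8=13
after ADD r0, r0, #4: r0=212+4=216
after SUB r5, r5, #1: r5=7-1=6
CMP r5, #4  (cmp 6,4)
BGT L0: taken
after LDR r1, [r0]: r1=M[216]=17
after OR r1, r1, #8: r1=17|8=25
after ADD r0, r0, #4: r0=216+4=220
after SUB r5, r5, #1: r5=6-1=5
CMP r5, #4  (cmp 5,4)
BGT L0: taken
after LDR r1, [r0]: r1=M[220]=19
after OR r1, r1, #8: r1=19|8=27
after ADD r0, r0, #4: r0=220+4=224
after SUB r5, r5, #1: r5=5-1=4
CMP r5, #4  (cmp 4,4)
BGT L0: not taken
after XOR r1, r1, #20: r1=27^20=15
halt.
Total executed instructions: 41.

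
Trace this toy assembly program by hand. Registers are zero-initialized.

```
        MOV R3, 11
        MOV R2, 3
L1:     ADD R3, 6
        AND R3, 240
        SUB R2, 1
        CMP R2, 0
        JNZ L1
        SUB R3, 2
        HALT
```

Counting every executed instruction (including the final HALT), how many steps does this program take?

19

R3=11
R2=3
R3=11+6=17
R3=17&240=16
R2=3-1=2
CMP R2, 0  (cmp 2,0)
JNZ L1: taken
R3=16+6=22
R3=22&240=16
R2=2-1=1
CMP R2, 0  (cmp 1,0)
JNZ L1: taken
R3=16+6=22
R3=22&240=16
R2=1-1=0
CMP R2, 0  (cmp 0,0)
JNZ L1: not taken
R3=16-2=14
halt.
Total executed instructions: 19.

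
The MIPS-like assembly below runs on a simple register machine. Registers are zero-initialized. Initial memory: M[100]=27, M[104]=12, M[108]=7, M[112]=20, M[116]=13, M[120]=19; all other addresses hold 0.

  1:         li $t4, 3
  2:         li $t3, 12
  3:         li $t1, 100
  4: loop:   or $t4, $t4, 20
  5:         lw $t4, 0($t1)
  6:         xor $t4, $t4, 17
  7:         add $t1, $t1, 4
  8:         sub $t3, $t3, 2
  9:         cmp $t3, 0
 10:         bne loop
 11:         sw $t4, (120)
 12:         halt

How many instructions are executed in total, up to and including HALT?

47

li $t4, 3 → $t4=3
li $t3, 12 → $t3=12
li $t1, 100 → $t1=100
or $t4, $t4, 20 → $t4=3|20=23
lw $t4, 0($t1) → $t4=M[100]=27
xor $t4, $t4, 17 → $t4=27^17=10
add $t1, $t1, 4 → $t1=100+4=104
sub $t3, $t3, 2 → $t3=12-2=10
cmp $t3, 0  (cmp 10,0)
bne loop: taken
or $t4, $t4, 20 → $t4=10|20=30
lw $t4, 0($t1) → $t4=M[104]=12
xor $t4, $t4, 17 → $t4=12^17=29
add $t1, $t1, 4 → $t1=104+4=108
sub $t3, $t3, 2 → $t3=10-2=8
cmp $t3, 0  (cmp 8,0)
bne loop: taken
or $t4, $t4, 20 → $t4=29|20=29
lw $t4, 0($t1) → $t4=M[108]=7
xor $t4, $t4, 17 → $t4=7^17=22
add $t1, $t1, 4 → $t1=108+4=112
sub $t3, $t3, 2 → $t3=8-2=6
cmp $t3, 0  (cmp 6,0)
bne loop: taken
or $t4, $t4, 20 → $t4=22|20=22
lw $t4, 0($t1) → $t4=M[112]=20
xor $t4, $t4, 17 → $t4=20^17=5
add $t1, $t1, 4 → $t1=112+4=116
sub $t3, $t3, 2 → $t3=6-2=4
cmp $t3, 0  (cmp 4,0)
bne loop: taken
or $t4, $t4, 20 → $t4=5|20=21
lw $t4, 0($t1) → $t4=M[116]=13
xor $t4, $t4, 17 → $t4=13^17=28
add $t1, $t1, 4 → $t1=116+4=120
sub $t3, $t3, 2 → $t3=4-2=2
cmp $t3, 0  (cmp 2,0)
bne loop: taken
or $t4, $t4, 20 → $t4=28|20=28
lw $t4, 0($t1) → $t4=M[120]=19
xor $t4, $t4, 17 → $t4=19^17=2
add $t1, $t1, 4 → $t1=120+4=124
sub $t3, $t3, 2 → $t3=2-2=0
cmp $t3, 0  (cmp 0,0)
bne loop: not taken
sw $t4, (120) → M[120]=2
halt.
Total executed instructions: 47.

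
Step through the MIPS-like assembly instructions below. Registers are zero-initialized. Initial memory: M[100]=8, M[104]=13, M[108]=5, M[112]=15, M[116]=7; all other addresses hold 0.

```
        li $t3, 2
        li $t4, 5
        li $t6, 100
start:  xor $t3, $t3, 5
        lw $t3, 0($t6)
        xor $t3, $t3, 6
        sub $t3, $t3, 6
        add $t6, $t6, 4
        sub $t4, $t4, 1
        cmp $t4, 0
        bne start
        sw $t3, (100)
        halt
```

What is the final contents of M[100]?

-5

li $t3, 2 → $t3=2
li $t4, 5 → $t4=5
li $t6, 100 → $t6=100
xor $t3, $t3, 5 → $t3=2^5=7
lw $t3, 0($t6) → $t3=M[100]=8
xor $t3, $t3, 6 → $t3=8^6=14
sub $t3, $t3, 6 → $t3=14-6=8
add $t6, $t6, 4 → $t6=100+4=104
sub $t4, $t4, 1 → $t4=5-1=4
cmp $t4, 0  (cmp 4,0)
bne start: taken
xor $t3, $t3, 5 → $t3=8^5=13
lw $t3, 0($t6) → $t3=M[104]=13
xor $t3, $t3, 6 → $t3=13^6=11
sub $t3, $t3, 6 → $t3=11-6=5
add $t6, $t6, 4 → $t6=104+4=108
sub $t4, $t4, 1 → $t4=4-1=3
cmp $t4, 0  (cmp 3,0)
bne start: taken
xor $t3, $t3, 5 → $t3=5^5=0
lw $t3, 0($t6) → $t3=M[108]=5
xor $t3, $t3, 6 → $t3=5^6=3
sub $t3, $t3, 6 → $t3=3-6=-3
add $t6, $t6, 4 → $t6=108+4=112
sub $t4, $t4, 1 → $t4=3-1=2
cmp $t4, 0  (cmp 2,0)
bne start: taken
xor $t3, $t3, 5 → $t3=(-3)^5=-8
lw $t3, 0($t6) → $t3=M[112]=15
xor $t3, $t3, 6 → $t3=15^6=9
sub $t3, $t3, 6 → $t3=9-6=3
add $t6, $t6, 4 → $t6=112+4=116
sub $t4, $t4, 1 → $t4=2-1=1
cmp $t4, 0  (cmp 1,0)
bne start: taken
xor $t3, $t3, 5 → $t3=3^5=6
lw $t3, 0($t6) → $t3=M[116]=7
xor $t3, $t3, 6 → $t3=7^6=1
sub $t3, $t3, 6 → $t3=1-6=-5
add $t6, $t6, 4 → $t6=116+4=120
sub $t4, $t4, 1 → $t4=1-1=0
cmp $t4, 0  (cmp 0,0)
bne start: not taken
sw $t3, (100) → M[100]=-5
halt.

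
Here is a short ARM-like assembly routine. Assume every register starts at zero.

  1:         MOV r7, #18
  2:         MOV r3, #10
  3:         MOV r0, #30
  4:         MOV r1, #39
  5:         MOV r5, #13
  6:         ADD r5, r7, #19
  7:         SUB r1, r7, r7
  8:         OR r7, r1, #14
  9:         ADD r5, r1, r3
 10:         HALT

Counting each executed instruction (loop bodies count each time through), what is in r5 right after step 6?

MOV r7, #18 → r7=18
MOV r3, #10 → r3=10
MOV r0, #30 → r0=30
MOV r1, #39 → r1=39
MOV r5, #13 → r5=13
ADD r5, r7, #19 → r5=18+19=37
After step 6: r5 = 37.

37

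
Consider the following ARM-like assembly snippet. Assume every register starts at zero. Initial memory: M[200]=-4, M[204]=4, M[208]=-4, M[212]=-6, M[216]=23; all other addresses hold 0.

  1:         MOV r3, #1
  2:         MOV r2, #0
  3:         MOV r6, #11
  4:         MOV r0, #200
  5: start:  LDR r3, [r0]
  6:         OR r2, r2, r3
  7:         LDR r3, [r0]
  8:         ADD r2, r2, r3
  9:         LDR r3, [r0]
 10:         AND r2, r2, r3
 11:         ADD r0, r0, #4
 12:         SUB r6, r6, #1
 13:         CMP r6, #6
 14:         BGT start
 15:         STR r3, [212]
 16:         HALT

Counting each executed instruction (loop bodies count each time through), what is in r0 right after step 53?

220

r3=1
r2=0
r6=11
r0=200
r3=M[200]=-4
r2=0|(-4)=-4
r3=M[200]=-4
r2=(-4)+(-4)=-8
r3=M[200]=-4
r2=(-8)&(-4)=-8
r0=200+4=204
r6=11-1=10
CMP r6, #6  (cmp 10,6)
BGT start: taken
r3=M[204]=4
r2=(-8)|4=-4
r3=M[204]=4
r2=(-4)+4=0
r3=M[204]=4
r2=0&4=0
r0=204+4=208
r6=10-1=9
CMP r6, #6  (cmp 9,6)
BGT start: taken
r3=M[208]=-4
r2=0|(-4)=-4
r3=M[208]=-4
r2=(-4)+(-4)=-8
r3=M[208]=-4
r2=(-8)&(-4)=-8
r0=208+4=212
r6=9-1=8
CMP r6, #6  (cmp 8,6)
BGT start: taken
r3=M[212]=-6
r2=(-8)|(-6)=-6
r3=M[212]=-6
r2=(-6)+(-6)=-12
r3=M[212]=-6
r2=(-12)&(-6)=-16
r0=212+4=216
r6=8-1=7
CMP r6, #6  (cmp 7,6)
BGT start: taken
r3=M[216]=23
r2=(-16)|23=-9
r3=M[216]=23
r2=(-9)+23=14
r3=M[216]=23
r2=14&23=6
r0=216+4=220
r6=7-1=6
CMP r6, #6  (cmp 6,6)
After step 53: r0 = 220.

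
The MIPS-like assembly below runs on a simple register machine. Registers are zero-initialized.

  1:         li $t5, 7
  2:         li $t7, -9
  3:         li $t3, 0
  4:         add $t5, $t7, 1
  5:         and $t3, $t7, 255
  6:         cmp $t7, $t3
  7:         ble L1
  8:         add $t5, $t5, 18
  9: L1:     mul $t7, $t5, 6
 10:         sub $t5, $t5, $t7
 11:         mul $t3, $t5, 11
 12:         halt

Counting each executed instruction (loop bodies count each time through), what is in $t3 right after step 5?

247

li $t5, 7 → $t5=7
li $t7, -9 → $t7=-9
li $t3, 0 → $t3=0
add $t5, $t7, 1 → $t5=(-9)+1=-8
and $t3, $t7, 255 → $t3=(-9)&255=247
After step 5: $t3 = 247.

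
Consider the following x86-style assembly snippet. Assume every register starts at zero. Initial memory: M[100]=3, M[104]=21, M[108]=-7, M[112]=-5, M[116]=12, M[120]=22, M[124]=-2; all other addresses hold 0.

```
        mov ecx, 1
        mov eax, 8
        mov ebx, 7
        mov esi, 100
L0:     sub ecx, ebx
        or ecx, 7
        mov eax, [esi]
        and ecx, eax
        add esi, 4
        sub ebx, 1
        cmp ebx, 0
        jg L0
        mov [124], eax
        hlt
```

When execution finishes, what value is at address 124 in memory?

-2

after mov ecx, 1: ecx=1
after mov eax, 8: eax=8
after mov ebx, 7: ebx=7
after mov esi, 100: esi=100
after sub ecx, ebx: ecx=1-7=-6
after or ecx, 7: ecx=(-6)|7=-1
after mov eax, [esi]: eax=M[100]=3
after and ecx, eax: ecx=(-1)&3=3
after add esi, 4: esi=100+4=104
after sub ebx, 1: ebx=7-1=6
cmp ebx, 0  (cmp 6,0)
jg L0: taken
after sub ecx, ebx: ecx=3-6=-3
after or ecx, 7: ecx=(-3)|7=-1
after mov eax, [esi]: eax=M[104]=21
after and ecx, eax: ecx=(-1)&21=21
after add esi, 4: esi=104+4=108
after sub ebx, 1: ebx=6-1=5
cmp ebx, 0  (cmp 5,0)
jg L0: taken
after sub ecx, ebx: ecx=21-5=16
after or ecx, 7: ecx=16|7=23
after mov eax, [esi]: eax=M[108]=-7
after and ecx, eax: ecx=23&(-7)=17
after add esi, 4: esi=108+4=112
after sub ebx, 1: ebx=5-1=4
cmp ebx, 0  (cmp 4,0)
jg L0: taken
after sub ecx, ebx: ecx=17-4=13
after or ecx, 7: ecx=13|7=15
after mov eax, [esi]: eax=M[112]=-5
after and ecx, eax: ecx=15&(-5)=11
after add esi, 4: esi=112+4=116
after sub ebx, 1: ebx=4-1=3
cmp ebx, 0  (cmp 3,0)
jg L0: taken
after sub ecx, ebx: ecx=11-3=8
after or ecx, 7: ecx=8|7=15
after mov eax, [esi]: eax=M[116]=12
after and ecx, eax: ecx=15&12=12
after add esi, 4: esi=116+4=120
after sub ebx, 1: ebx=3-1=2
cmp ebx, 0  (cmp 2,0)
jg L0: taken
after sub ecx, ebx: ecx=12-2=10
after or ecx, 7: ecx=10|7=15
after mov eax, [esi]: eax=M[120]=22
after and ecx, eax: ecx=15&22=6
after add esi, 4: esi=120+4=124
after sub ebx, 1: ebx=2-1=1
cmp ebx, 0  (cmp 1,0)
jg L0: taken
after sub ecx, ebx: ecx=6-1=5
after or ecx, 7: ecx=5|7=7
after mov eax, [esi]: eax=M[124]=-2
after and ecx, eax: ecx=7&(-2)=6
after add esi, 4: esi=124+4=128
after sub ebx, 1: ebx=1-1=0
cmp ebx, 0  (cmp 0,0)
jg L0: not taken
mov [124], eax → M[124]=-2
halt.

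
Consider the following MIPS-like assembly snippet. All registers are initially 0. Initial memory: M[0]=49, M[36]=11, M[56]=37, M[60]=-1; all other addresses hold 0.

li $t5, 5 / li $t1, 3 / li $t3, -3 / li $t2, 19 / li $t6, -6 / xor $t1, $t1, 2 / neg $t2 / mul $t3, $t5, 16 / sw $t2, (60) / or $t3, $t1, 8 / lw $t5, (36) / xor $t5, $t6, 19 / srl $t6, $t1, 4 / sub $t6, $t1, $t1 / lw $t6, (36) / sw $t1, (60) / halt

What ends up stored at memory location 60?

after li $t5, 5: $t5=5
after li $t1, 3: $t1=3
after li $t3, -3: $t3=-3
after li $t2, 19: $t2=19
after li $t6, -6: $t6=-6
after xor $t1, $t1, 2: $t1=3^2=1
after neg $t2: $t2=-(19)=-19
after mul $t3, $t5, 16: $t3=5*16=80
sw $t2, (60) → M[60]=-19
after or $t3, $t1, 8: $t3=1|8=9
after lw $t5, (36): $t5=M[36]=11
after xor $t5, $t6, 19: $t5=(-6)^19=-23
after srl $t6, $t1, 4: $t6=1>>4=0
after sub $t6, $t1, $t1: $t6=1-1=0
after lw $t6, (36): $t6=M[36]=11
sw $t1, (60) → M[60]=1
halt.

1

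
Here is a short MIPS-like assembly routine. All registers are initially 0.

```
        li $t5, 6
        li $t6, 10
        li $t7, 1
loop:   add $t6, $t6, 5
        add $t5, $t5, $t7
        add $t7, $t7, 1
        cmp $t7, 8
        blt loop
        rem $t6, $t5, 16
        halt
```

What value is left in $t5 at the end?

li $t5, 6 → $t5=6
li $t6, 10 → $t6=10
li $t7, 1 → $t7=1
add $t6, $t6, 5 → $t6=10+5=15
add $t5, $t5, $t7 → $t5=6+1=7
add $t7, $t7, 1 → $t7=1+1=2
cmp $t7, 8  (cmp 2,8)
blt loop: taken
add $t6, $t6, 5 → $t6=15+5=20
add $t5, $t5, $t7 → $t5=7+2=9
add $t7, $t7, 1 → $t7=2+1=3
cmp $t7, 8  (cmp 3,8)
blt loop: taken
add $t6, $t6, 5 → $t6=20+5=25
add $t5, $t5, $t7 → $t5=9+3=12
add $t7, $t7, 1 → $t7=3+1=4
cmp $t7, 8  (cmp 4,8)
blt loop: taken
add $t6, $t6, 5 → $t6=25+5=30
add $t5, $t5, $t7 → $t5=12+4=16
add $t7, $t7, 1 → $t7=4+1=5
cmp $t7, 8  (cmp 5,8)
blt loop: taken
add $t6, $t6, 5 → $t6=30+5=35
add $t5, $t5, $t7 → $t5=16+5=21
add $t7, $t7, 1 → $t7=5+1=6
cmp $t7, 8  (cmp 6,8)
blt loop: taken
add $t6, $t6, 5 → $t6=35+5=40
add $t5, $t5, $t7 → $t5=21+6=27
add $t7, $t7, 1 → $t7=6+1=7
cmp $t7, 8  (cmp 7,8)
blt loop: taken
add $t6, $t6, 5 → $t6=40+5=45
add $t5, $t5, $t7 → $t5=27+7=34
add $t7, $t7, 1 → $t7=7+1=8
cmp $t7, 8  (cmp 8,8)
blt loop: not taken
rem $t6, $t5, 16 → $t6=34%16=2
halt.

34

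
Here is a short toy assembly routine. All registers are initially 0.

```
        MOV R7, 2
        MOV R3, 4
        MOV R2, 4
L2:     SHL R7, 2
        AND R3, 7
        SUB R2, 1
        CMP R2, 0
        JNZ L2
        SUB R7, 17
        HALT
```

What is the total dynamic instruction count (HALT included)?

after MOV R7, 2: R7=2
after MOV R3, 4: R3=4
after MOV R2, 4: R2=4
after SHL R7, 2: R7=2<<2=8
after AND R3, 7: R3=4&7=4
after SUB R2, 1: R2=4-1=3
CMP R2, 0  (cmp 3,0)
JNZ L2: taken
after SHL R7, 2: R7=8<<2=32
after AND R3, 7: R3=4&7=4
after SUB R2, 1: R2=3-1=2
CMP R2, 0  (cmp 2,0)
JNZ L2: taken
after SHL R7, 2: R7=32<<2=128
after AND R3, 7: R3=4&7=4
after SUB R2, 1: R2=2-1=1
CMP R2, 0  (cmp 1,0)
JNZ L2: taken
after SHL R7, 2: R7=128<<2=512
after AND R3, 7: R3=4&7=4
after SUB R2, 1: R2=1-1=0
CMP R2, 0  (cmp 0,0)
JNZ L2: not taken
after SUB R7, 17: R7=512-17=495
halt.
Total executed instructions: 25.

25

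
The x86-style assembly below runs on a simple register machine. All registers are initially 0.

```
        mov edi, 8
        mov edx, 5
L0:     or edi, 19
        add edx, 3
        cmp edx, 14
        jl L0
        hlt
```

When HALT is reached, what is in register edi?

27

after mov edi, 8: edi=8
after mov edx, 5: edx=5
after or edi, 19: edi=8|19=27
after add edx, 3: edx=5+3=8
cmp edx, 14  (cmp 8,14)
jl L0: taken
after or edi, 19: edi=27|19=27
after add edx, 3: edx=8+3=11
cmp edx, 14  (cmp 11,14)
jl L0: taken
after or edi, 19: edi=27|19=27
after add edx, 3: edx=11+3=14
cmp edx, 14  (cmp 14,14)
jl L0: not taken
halt.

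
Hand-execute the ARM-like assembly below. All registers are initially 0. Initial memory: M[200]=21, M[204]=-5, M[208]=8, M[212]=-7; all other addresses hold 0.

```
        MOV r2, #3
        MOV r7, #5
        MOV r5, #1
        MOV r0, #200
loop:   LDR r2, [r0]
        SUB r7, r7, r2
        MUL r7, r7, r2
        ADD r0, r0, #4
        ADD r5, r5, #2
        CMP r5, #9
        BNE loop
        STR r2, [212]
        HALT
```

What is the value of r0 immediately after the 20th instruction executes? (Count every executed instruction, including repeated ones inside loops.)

208

r2=3
r7=5
r5=1
r0=200
r2=M[200]=21
r7=5-21=-16
r7=(-16)*21=-336
r0=200+4=204
r5=1+2=3
CMP r5, #9  (cmp 3,9)
BNE loop: taken
r2=M[204]=-5
r7=(-336)-(-5)=-331
r7=(-331)*(-5)=1655
r0=204+4=208
r5=3+2=5
CMP r5, #9  (cmp 5,9)
BNE loop: taken
r2=M[208]=8
r7=1655-8=1647
After step 20: r0 = 208.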